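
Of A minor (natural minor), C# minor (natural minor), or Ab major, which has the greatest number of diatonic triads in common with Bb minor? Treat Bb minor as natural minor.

Triads of Bb minor (natural minor): Bbm (i), Cdim (ii°), Db (III), Ebm (iv), Fm (v), Gb (VI), Ab (VII).
A minor (natural minor) shares 0: none.
C# minor (natural minor) shares 0: none.
Ab major shares 4: Bbm, Db, Fm, Ab.
The most common triads (4) are shared with Ab major.

Ab major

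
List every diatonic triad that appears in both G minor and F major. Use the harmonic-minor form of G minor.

Triads in G minor (harmonic minor): G minor (i), A diminished (ii°), Bb augmented (III+), C minor (iv), D major (V), Eb major (VI), F# diminished (vii°).
Triads in F major: F major (I), G minor (ii), A minor (iii), Bb major (IV), C major (V), D minor (vi), E diminished (vii°).
Shared triads with their functions: G minor (i in G minor, ii in F major).

Gm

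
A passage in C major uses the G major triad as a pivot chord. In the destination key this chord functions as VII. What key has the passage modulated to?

A minor

The numeral VII denotes a major triad on scale degree 7. With G on degree 7, the tonic of the new key is A.
Degree 7 carries a major triad in natural-minor keys, so the destination is A minor.
Check: the diatonic triads of A minor (natural minor) are Am (i), Bdim (ii°), C (III), Dm (iv), Em (v), F (VI), G (VII) — G major is indeed VII.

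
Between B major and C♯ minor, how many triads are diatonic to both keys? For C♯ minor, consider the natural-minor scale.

Diatonic triads of B major: B (I), C♯m (ii), D♯m (iii), E (IV), F♯ (V), G♯m (vi), A♯dim (vii°).
Diatonic triads of C♯ minor (natural minor): C♯m (i), D♯dim (ii°), E (III), F♯m (iv), G♯m (v), A (VI), B (VII).
Matching root and quality in both lists: B, C♯m, E, G♯m.
That gives 4 common triads.

4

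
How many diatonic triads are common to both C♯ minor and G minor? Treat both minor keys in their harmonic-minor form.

Diatonic triads of C♯ minor (harmonic minor): C♯m (i), D♯dim (ii°), Eaug (III+), F♯m (iv), G♯ (V), A (VI), B♯dim (vii°).
Diatonic triads of G minor (harmonic minor): Gm (i), Adim (ii°), B♭aug (III+), Cm (iv), D (V), E♭ (VI), F♯dim (vii°).
No triad has the same root and quality in both keys.

0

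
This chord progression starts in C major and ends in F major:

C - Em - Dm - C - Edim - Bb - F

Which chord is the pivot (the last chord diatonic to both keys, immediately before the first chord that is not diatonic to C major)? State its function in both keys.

C — I in C major, V in F major

Chords diatonic to C major: C, Dm, Em, F, G, Am, Bdim.
Reading the progression, the first chord not in that set is Edim, so the modulation leaves C major there.
The chord immediately before Edim is C, which is diatonic to both keys: I in C major and V in F major.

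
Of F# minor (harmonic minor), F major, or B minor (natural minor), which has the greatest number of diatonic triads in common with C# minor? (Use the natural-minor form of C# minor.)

B minor

Triads of C# minor (natural minor): C# minor (i), D# diminished (ii°), E major (III), F# minor (iv), G# minor (v), A major (VI), B major (VII).
F# minor (harmonic minor) shares 1: F#m.
F major shares 0: none.
B minor (natural minor) shares 2: F#m, A.
The most common triads (2) are shared with B minor.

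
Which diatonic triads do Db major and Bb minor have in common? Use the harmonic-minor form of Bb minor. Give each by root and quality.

Ebm, Gb, Bbm, Cdim

Triads in Db major: Db (I), Ebm (ii), Fm (iii), Gb (IV), Ab (V), Bbm (vi), Cdim (vii°).
Triads in Bb minor (harmonic minor): Bbm (i), Cdim (ii°), Dbaug (III+), Ebm (iv), F (V), Gb (VI), Adim (vii°).
Shared triads with their functions: Ebm (ii in Db major, iv in Bb minor); Gb (IV in Db major, VI in Bb minor); Bbm (vi in Db major, i in Bb minor); Cdim (vii° in Db major, ii° in Bb minor).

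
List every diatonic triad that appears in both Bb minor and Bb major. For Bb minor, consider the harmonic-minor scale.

Triads in Bb minor (harmonic minor): Bbm (i), Cdim (ii°), Dbaug (III+), Ebm (iv), F (V), Gb (VI), Adim (vii°).
Triads in Bb major: Bb (I), Cm (ii), Dm (iii), Eb (IV), F (V), Gm (vi), Adim (vii°).
Shared triads with their functions: F (V in Bb minor, V in Bb major); Adim (vii° in Bb minor, vii° in Bb major).

F, Adim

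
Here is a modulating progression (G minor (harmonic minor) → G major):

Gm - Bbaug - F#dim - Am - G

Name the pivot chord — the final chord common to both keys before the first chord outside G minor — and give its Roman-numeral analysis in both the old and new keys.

Chords diatonic to G minor: Gm, Adim, Bbaug, Cm, D, Eb, F#dim.
Reading the progression, the first chord not in that set is Am, so the modulation leaves G minor there.
The chord immediately before Am is F#dim, which is diatonic to both keys: vii° in G minor and vii° in G major.

F#dim — vii° in G minor, vii° in G major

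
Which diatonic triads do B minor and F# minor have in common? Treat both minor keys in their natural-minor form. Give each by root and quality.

Triads in B minor (natural minor): B minor (i), C# diminished (ii°), D major (III), E minor (iv), F# minor (v), G major (VI), A major (VII).
Triads in F# minor (natural minor): F# minor (i), G# diminished (ii°), A major (III), B minor (iv), C# minor (v), D major (VI), E major (VII).
Shared triads with their functions: B minor (i in B minor, iv in F# minor); D major (III in B minor, VI in F# minor); F# minor (v in B minor, i in F# minor); A major (VII in B minor, III in F# minor).

Bm, D, F#m, A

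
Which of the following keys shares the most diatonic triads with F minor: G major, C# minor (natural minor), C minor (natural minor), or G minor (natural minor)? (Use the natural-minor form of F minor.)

Triads of F minor (natural minor): Fm (i), Gdim (ii°), Ab (III), Bbm (iv), Cm (v), Db (VI), Eb (VII).
G major shares 0: none.
C# minor (natural minor) shares 0: none.
C minor (natural minor) shares 4: Fm, Ab, Cm, Eb.
G minor (natural minor) shares 2: Cm, Eb.
The most common triads (4) are shared with C minor.

C minor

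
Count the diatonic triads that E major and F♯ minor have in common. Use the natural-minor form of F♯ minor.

4

Diatonic triads of E major: E major (I), F♯ minor (ii), G♯ minor (iii), A major (IV), B major (V), C♯ minor (vi), D♯ diminished (vii°).
Diatonic triads of F♯ minor (natural minor): F♯ minor (i), G♯ diminished (ii°), A major (III), B minor (iv), C♯ minor (v), D major (VI), E major (VII).
Matching root and quality in both lists: E major, F♯ minor, A major, C♯ minor.
That gives 4 common triads.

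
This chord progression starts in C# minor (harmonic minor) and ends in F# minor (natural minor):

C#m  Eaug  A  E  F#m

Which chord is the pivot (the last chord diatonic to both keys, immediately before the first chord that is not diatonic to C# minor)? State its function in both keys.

A — VI in C# minor, III in F# minor

Chords diatonic to C# minor: C#m, D#dim, Eaug, F#m, G#, A, B#dim.
Reading the progression, the first chord not in that set is E, so the modulation leaves C# minor there.
The chord immediately before E is A, which is diatonic to both keys: VI in C# minor and III in F# minor.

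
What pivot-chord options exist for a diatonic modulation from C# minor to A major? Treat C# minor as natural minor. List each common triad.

C#m, E, F#m, A

Triads in C# minor (natural minor): C#m (i), D#dim (ii°), E (III), F#m (iv), G#m (v), A (VI), B (VII).
Triads in A major: A (I), Bm (ii), C#m (iii), D (IV), E (V), F#m (vi), G#dim (vii°).
Shared triads with their functions: C#m (i in C# minor, iii in A major); E (III in C# minor, V in A major); F#m (iv in C# minor, vi in A major); A (VI in C# minor, I in A major).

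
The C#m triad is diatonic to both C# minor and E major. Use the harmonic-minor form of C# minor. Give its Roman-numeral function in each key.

i in C# minor; vi in E major

The scale of C# minor (harmonic minor) is C# D# E F# G# A B#; C# is degree 1, and the triad built there (C#-E-G#) is minor, so it is i.
The scale of E major is E F# G# A B C# D#; C# is degree 6, and the triad built there (C#-E-G#) is minor, so it is vi.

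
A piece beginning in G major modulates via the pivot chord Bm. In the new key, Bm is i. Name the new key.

The numeral i denotes a minor triad on scale degree 1. With B on degree 1, the tonic of the new key is B.
Degree 1 carries a minor triad in minor keys, so the destination is B minor.
Check: the diatonic triads of B minor (natural minor) are Bm (i), C#dim (ii°), D (III), Em (iv), F#m (v), G (VI), A (VII) — Bm is indeed i.

B minor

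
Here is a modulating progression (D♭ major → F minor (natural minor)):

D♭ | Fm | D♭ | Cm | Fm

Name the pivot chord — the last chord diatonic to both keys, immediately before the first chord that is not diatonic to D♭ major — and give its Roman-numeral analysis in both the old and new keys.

Chords diatonic to D♭ major: D♭, E♭m, Fm, G♭, A♭, B♭m, Cdim.
Reading the progression, the first chord not in that set is Cm, so the modulation leaves D♭ major there.
The chord immediately before Cm is D♭, which is diatonic to both keys: I in D♭ major and VI in F minor.

D♭ — I in D♭ major, VI in F minor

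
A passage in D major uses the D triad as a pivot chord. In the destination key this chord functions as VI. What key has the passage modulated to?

The numeral VI denotes a major triad on scale degree 6. With D on degree 6, the tonic of the new key is F#.
Degree 6 carries a major triad in minor keys, so the destination is F# minor.
Check: the diatonic triads of F# minor (natural minor) are F#m (i), G#dim (ii°), A (III), Bm (iv), C#m (v), D (VI), E (VII) — D is indeed VI.

F# minor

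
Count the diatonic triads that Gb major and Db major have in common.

4

Diatonic triads of Gb major: Gb major (I), Ab minor (ii), Bb minor (iii), Cb major (IV), Db major (V), Eb minor (vi), F diminished (vii°).
Diatonic triads of Db major: Db major (I), Eb minor (ii), F minor (iii), Gb major (IV), Ab major (V), Bb minor (vi), C diminished (vii°).
Matching root and quality in both lists: Gb major, Bb minor, Db major, Eb minor.
That gives 4 common triads.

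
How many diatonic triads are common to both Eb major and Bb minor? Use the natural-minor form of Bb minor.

2

Diatonic triads of Eb major: Eb (I), Fm (ii), Gm (iii), Ab (IV), Bb (V), Cm (vi), Ddim (vii°).
Diatonic triads of Bb minor (natural minor): Bbm (i), Cdim (ii°), Db (III), Ebm (iv), Fm (v), Gb (VI), Ab (VII).
Matching root and quality in both lists: Fm, Ab.
That gives 2 common triads.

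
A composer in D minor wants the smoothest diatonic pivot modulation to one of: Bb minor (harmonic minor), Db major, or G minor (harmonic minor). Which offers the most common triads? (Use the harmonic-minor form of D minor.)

G minor

Triads of D minor (harmonic minor): Dm (i), Edim (ii°), Faug (III+), Gm (iv), A (V), Bb (VI), C#dim (vii°).
Bb minor (harmonic minor) shares 0: none.
Db major shares 0: none.
G minor (harmonic minor) shares 1: Gm.
The most common triads (1) are shared with G minor.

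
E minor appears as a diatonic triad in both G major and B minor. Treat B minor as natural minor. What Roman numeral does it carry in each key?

The scale of G major is G A B C D E F♯; E is degree 6, and the triad built there (E-G-B) is minor, so it is vi.
The scale of B minor (natural minor) is B C♯ D E F♯ G A; E is degree 4, and the triad built there (E-G-B) is minor, so it is iv.

vi in G major; iv in B minor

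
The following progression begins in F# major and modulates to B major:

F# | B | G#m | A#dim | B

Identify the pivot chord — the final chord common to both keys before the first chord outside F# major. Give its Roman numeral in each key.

G#m — ii in F# major, vi in B major

Chords diatonic to F# major: F#, G#m, A#m, B, C#, D#m, E#dim.
Reading the progression, the first chord not in that set is A#dim, so the modulation leaves F# major there.
The chord immediately before A#dim is G#m, which is diatonic to both keys: ii in F# major and vi in B major.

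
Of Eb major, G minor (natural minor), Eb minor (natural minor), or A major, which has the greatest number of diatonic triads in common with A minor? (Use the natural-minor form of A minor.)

Triads of A minor (natural minor): A minor (i), B diminished (ii°), C major (III), D minor (iv), E minor (v), F major (VI), G major (VII).
Eb major shares 0: none.
G minor (natural minor) shares 2: Dm, F.
Eb minor (natural minor) shares 0: none.
A major shares 0: none.
The most common triads (2) are shared with G minor.

G minor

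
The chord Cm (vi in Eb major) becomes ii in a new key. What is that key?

Bb major

The numeral ii denotes a minor triad on scale degree 2. With C on degree 2, the tonic of the new key is Bb.
Degree 2 carries a minor triad in major keys, so the destination is Bb major.
Check: the diatonic triads of Bb major are Bb (I), Cm (ii), Dm (iii), Eb (IV), F (V), Gm (vi), Adim (vii°) — Cm is indeed ii.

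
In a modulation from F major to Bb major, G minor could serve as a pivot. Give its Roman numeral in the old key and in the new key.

ii in F major; vi in Bb major

The scale of F major is F G A Bb C D E; G is degree 2, and the triad built there (G-Bb-D) is minor, so it is ii.
The scale of Bb major is Bb C D Eb F G A; G is degree 6, and the triad built there (G-Bb-D) is minor, so it is vi.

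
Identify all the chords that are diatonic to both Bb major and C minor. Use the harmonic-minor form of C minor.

Cm

Triads in Bb major: Bb (I), Cm (ii), Dm (iii), Eb (IV), F (V), Gm (vi), Adim (vii°).
Triads in C minor (harmonic minor): Cm (i), Ddim (ii°), Ebaug (III+), Fm (iv), G (V), Ab (VI), Bdim (vii°).
Shared triads with their functions: Cm (ii in Bb major, i in C minor).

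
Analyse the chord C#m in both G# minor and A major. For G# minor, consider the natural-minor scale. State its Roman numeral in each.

iv in G# minor; iii in A major

The scale of G# minor (natural minor) is G# A# B C# D# E F#; C# is degree 4, and the triad built there (C#-E-G#) is minor, so it is iv.
The scale of A major is A B C# D E F# G#; C# is degree 3, and the triad built there (C#-E-G#) is minor, so it is iii.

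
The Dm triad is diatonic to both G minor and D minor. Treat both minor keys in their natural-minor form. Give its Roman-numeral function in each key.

The scale of G minor (natural minor) is G A B♭ C D E♭ F; D is degree 5, and the triad built there (D-F-A) is minor, so it is v.
The scale of D minor (natural minor) is D E F G A B♭ C; D is degree 1, and the triad built there (D-F-A) is minor, so it is i.

v in G minor; i in D minor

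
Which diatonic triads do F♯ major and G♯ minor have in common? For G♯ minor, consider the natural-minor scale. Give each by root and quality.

Triads in F♯ major: F♯ (I), G♯m (ii), A♯m (iii), B (IV), C♯ (V), D♯m (vi), E♯dim (vii°).
Triads in G♯ minor (natural minor): G♯m (i), A♯dim (ii°), B (III), C♯m (iv), D♯m (v), E (VI), F♯ (VII).
Shared triads with their functions: F♯ (I in F♯ major, VII in G♯ minor); G♯m (ii in F♯ major, i in G♯ minor); B (IV in F♯ major, III in G♯ minor); D♯m (vi in F♯ major, v in G♯ minor).

F♯, G♯m, B, D♯m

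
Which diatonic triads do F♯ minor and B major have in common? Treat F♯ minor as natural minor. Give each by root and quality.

C♯m, E

Triads in F♯ minor (natural minor): F♯m (i), G♯dim (ii°), A (III), Bm (iv), C♯m (v), D (VI), E (VII).
Triads in B major: B (I), C♯m (ii), D♯m (iii), E (IV), F♯ (V), G♯m (vi), A♯dim (vii°).
Shared triads with their functions: C♯m (v in F♯ minor, ii in B major); E (VII in F♯ minor, IV in B major).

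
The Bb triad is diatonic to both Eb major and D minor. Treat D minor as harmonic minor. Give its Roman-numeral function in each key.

The scale of Eb major is Eb F G Ab Bb C D; Bb is degree 5, and the triad built there (Bb-D-F) is major, so it is V.
The scale of D minor (harmonic minor) is D E F G A Bb C#; Bb is degree 6, and the triad built there (Bb-D-F) is major, so it is VI.

V in Eb major; VI in D minor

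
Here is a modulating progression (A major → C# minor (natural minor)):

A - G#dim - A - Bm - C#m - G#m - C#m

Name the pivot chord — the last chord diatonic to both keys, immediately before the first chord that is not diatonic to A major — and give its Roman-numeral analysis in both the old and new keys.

Chords diatonic to A major: A, Bm, C#m, D, E, F#m, G#dim.
Reading the progression, the first chord not in that set is G#m, so the modulation leaves A major there.
The chord immediately before G#m is C#m, which is diatonic to both keys: iii in A major and i in C# minor.

C#m — iii in A major, i in C# minor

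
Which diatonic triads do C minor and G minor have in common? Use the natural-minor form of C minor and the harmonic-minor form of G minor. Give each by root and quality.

Triads in C minor (natural minor): Cm (i), Ddim (ii°), Eb (III), Fm (iv), Gm (v), Ab (VI), Bb (VII).
Triads in G minor (harmonic minor): Gm (i), Adim (ii°), Bbaug (III+), Cm (iv), D (V), Eb (VI), F#dim (vii°).
Shared triads with their functions: Cm (i in C minor, iv in G minor); Eb (III in C minor, VI in G minor); Gm (v in C minor, i in G minor).

Cm, Eb, Gm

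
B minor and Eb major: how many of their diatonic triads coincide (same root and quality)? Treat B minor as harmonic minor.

0

Diatonic triads of B minor (harmonic minor): Bm (i), C#dim (ii°), Daug (III+), Em (iv), F# (V), G (VI), A#dim (vii°).
Diatonic triads of Eb major: Eb (I), Fm (ii), Gm (iii), Ab (IV), Bb (V), Cm (vi), Ddim (vii°).
No triad has the same root and quality in both keys.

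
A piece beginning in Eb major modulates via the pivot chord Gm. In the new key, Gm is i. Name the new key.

The numeral i denotes a minor triad on scale degree 1. With G on degree 1, the tonic of the new key is G.
Degree 1 carries a minor triad in minor keys, so the destination is G minor.
Check: the diatonic triads of G minor (natural minor) are Gm (i), Adim (ii°), Bb (III), Cm (iv), Dm (v), Eb (VI), F (VII) — Gm is indeed i.

G minor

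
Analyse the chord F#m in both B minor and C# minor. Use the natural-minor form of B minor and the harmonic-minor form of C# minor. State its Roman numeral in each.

v in B minor; iv in C# minor

The scale of B minor (natural minor) is B C# D E F# G A; F# is degree 5, and the triad built there (F#-A-C#) is minor, so it is v.
The scale of C# minor (harmonic minor) is C# D# E F# G# A B#; F# is degree 4, and the triad built there (F#-A-C#) is minor, so it is iv.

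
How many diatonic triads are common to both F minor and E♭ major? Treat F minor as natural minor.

4

Diatonic triads of F minor (natural minor): F minor (i), G diminished (ii°), A♭ major (III), B♭ minor (iv), C minor (v), D♭ major (VI), E♭ major (VII).
Diatonic triads of E♭ major: E♭ major (I), F minor (ii), G minor (iii), A♭ major (IV), B♭ major (V), C minor (vi), D diminished (vii°).
Matching root and quality in both lists: F minor, A♭ major, C minor, E♭ major.
That gives 4 common triads.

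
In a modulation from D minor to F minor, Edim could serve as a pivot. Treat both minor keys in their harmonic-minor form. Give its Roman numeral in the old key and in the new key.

ii° in D minor; vii° in F minor

The scale of D minor (harmonic minor) is D E F G A B♭ C♯; E is degree 2, and the triad built there (E-G-B♭) is diminished, so it is ii°.
The scale of F minor (harmonic minor) is F G A♭ B♭ C D♭ E; E is degree 7, and the triad built there (E-G-B♭) is diminished, so it is vii°.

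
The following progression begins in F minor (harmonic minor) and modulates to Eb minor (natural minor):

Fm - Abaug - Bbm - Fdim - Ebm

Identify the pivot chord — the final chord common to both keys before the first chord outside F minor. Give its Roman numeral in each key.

Chords diatonic to F minor: Fm, Gdim, Abaug, Bbm, C, Db, Edim.
Reading the progression, the first chord not in that set is Fdim, so the modulation leaves F minor there.
The chord immediately before Fdim is Bbm, which is diatonic to both keys: iv in F minor and v in Eb minor.

Bbm — iv in F minor, v in Eb minor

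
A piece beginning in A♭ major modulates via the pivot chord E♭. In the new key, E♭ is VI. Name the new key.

G minor

The numeral VI denotes a major triad on scale degree 6. With E♭ on degree 6, the tonic of the new key is G.
Degree 6 carries a major triad in minor keys, so the destination is G minor.
Check: the diatonic triads of G minor (natural minor) are Gm (i), Adim (ii°), B♭ (III), Cm (iv), Dm (v), E♭ (VI), F (VII) — E♭ is indeed VI.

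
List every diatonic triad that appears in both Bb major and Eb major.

Bb, Cm, Eb, Gm

Triads in Bb major: Bb (I), Cm (ii), Dm (iii), Eb (IV), F (V), Gm (vi), Adim (vii°).
Triads in Eb major: Eb (I), Fm (ii), Gm (iii), Ab (IV), Bb (V), Cm (vi), Ddim (vii°).
Shared triads with their functions: Bb (I in Bb major, V in Eb major); Cm (ii in Bb major, vi in Eb major); Eb (IV in Bb major, I in Eb major); Gm (vi in Bb major, iii in Eb major).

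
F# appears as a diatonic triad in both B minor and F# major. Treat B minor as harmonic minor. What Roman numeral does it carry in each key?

V in B minor; I in F# major

The scale of B minor (harmonic minor) is B C# D E F# G A#; F# is degree 5, and the triad built there (F#-A#-C#) is major, so it is V.
The scale of F# major is F# G# A# B C# D# E#; F# is degree 1, and the triad built there (F#-A#-C#) is major, so it is I.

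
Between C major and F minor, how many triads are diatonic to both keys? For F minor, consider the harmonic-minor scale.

Diatonic triads of C major: C (I), Dm (ii), Em (iii), F (IV), G (V), Am (vi), Bdim (vii°).
Diatonic triads of F minor (harmonic minor): Fm (i), Gdim (ii°), Abaug (III+), Bbm (iv), C (V), Db (VI), Edim (vii°).
Matching root and quality in both lists: C.
That gives 1 common triad.

1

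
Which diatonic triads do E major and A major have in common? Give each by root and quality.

Triads in E major: E (I), F#m (ii), G#m (iii), A (IV), B (V), C#m (vi), D#dim (vii°).
Triads in A major: A (I), Bm (ii), C#m (iii), D (IV), E (V), F#m (vi), G#dim (vii°).
Shared triads with their functions: E (I in E major, V in A major); F#m (ii in E major, vi in A major); A (IV in E major, I in A major); C#m (vi in E major, iii in A major).

E, F#m, A, C#m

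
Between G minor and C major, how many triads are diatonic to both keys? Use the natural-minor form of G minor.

Diatonic triads of G minor (natural minor): G minor (i), A diminished (ii°), B♭ major (III), C minor (iv), D minor (v), E♭ major (VI), F major (VII).
Diatonic triads of C major: C major (I), D minor (ii), E minor (iii), F major (IV), G major (V), A minor (vi), B diminished (vii°).
Matching root and quality in both lists: D minor, F major.
That gives 2 common triads.

2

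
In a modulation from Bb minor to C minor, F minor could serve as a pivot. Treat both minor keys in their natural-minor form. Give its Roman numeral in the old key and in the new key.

v in Bb minor; iv in C minor

The scale of Bb minor (natural minor) is Bb C Db Eb F Gb Ab; F is degree 5, and the triad built there (F-Ab-C) is minor, so it is v.
The scale of C minor (natural minor) is C D Eb F G Ab Bb; F is degree 4, and the triad built there (F-Ab-C) is minor, so it is iv.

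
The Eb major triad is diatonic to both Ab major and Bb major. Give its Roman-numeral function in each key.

The scale of Ab major is Ab Bb C Db Eb F G; Eb is degree 5, and the triad built there (Eb-G-Bb) is major, so it is V.
The scale of Bb major is Bb C D Eb F G A; Eb is degree 4, and the triad built there (Eb-G-Bb) is major, so it is IV.

V in Ab major; IV in Bb major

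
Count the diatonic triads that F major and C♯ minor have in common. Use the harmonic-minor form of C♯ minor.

Diatonic triads of F major: F (I), Gm (ii), Am (iii), B♭ (IV), C (V), Dm (vi), Edim (vii°).
Diatonic triads of C♯ minor (harmonic minor): C♯m (i), D♯dim (ii°), Eaug (III+), F♯m (iv), G♯ (V), A (VI), B♯dim (vii°).
No triad has the same root and quality in both keys.

0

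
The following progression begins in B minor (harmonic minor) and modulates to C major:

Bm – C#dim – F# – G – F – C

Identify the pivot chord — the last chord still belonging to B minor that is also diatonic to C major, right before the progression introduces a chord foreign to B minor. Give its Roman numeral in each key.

G — VI in B minor, V in C major

Chords diatonic to B minor: Bm, C#dim, Daug, Em, F#, G, A#dim.
Reading the progression, the first chord not in that set is F, so the modulation leaves B minor there.
The chord immediately before F is G, which is diatonic to both keys: VI in B minor and V in C major.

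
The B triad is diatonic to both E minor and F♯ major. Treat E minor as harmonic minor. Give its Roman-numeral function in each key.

V in E minor; IV in F♯ major

The scale of E minor (harmonic minor) is E F♯ G A B C D♯; B is degree 5, and the triad built there (B-D♯-F♯) is major, so it is V.
The scale of F♯ major is F♯ G♯ A♯ B C♯ D♯ E♯; B is degree 4, and the triad built there (B-D♯-F♯) is major, so it is IV.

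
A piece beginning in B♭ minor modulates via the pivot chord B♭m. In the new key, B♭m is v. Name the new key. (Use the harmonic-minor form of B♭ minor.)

The numeral v denotes a minor triad on scale degree 5. With B♭ on degree 5, the tonic of the new key is E♭.
Degree 5 carries a minor triad in natural-minor keys, so the destination is E♭ minor.
Check: the diatonic triads of E♭ minor (natural minor) are E♭m (i), Fdim (ii°), G♭ (III), A♭m (iv), B♭m (v), C♭ (VI), D♭ (VII) — B♭m is indeed v.

E♭ minor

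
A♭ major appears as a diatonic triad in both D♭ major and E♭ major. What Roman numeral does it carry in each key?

The scale of D♭ major is D♭ E♭ F G♭ A♭ B♭ C; A♭ is degree 5, and the triad built there (A♭-C-E♭) is major, so it is V.
The scale of E♭ major is E♭ F G A♭ B♭ C D; A♭ is degree 4, and the triad built there (A♭-C-E♭) is major, so it is IV.

V in D♭ major; IV in E♭ major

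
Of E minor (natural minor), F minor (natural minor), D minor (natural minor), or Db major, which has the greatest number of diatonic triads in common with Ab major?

F minor

Triads of Ab major: Ab (I), Bbm (ii), Cm (iii), Db (IV), Eb (V), Fm (vi), Gdim (vii°).
E minor (natural minor) shares 0: none.
F minor (natural minor) shares 7: Ab, Bbm, Cm, Db, Eb, Fm, Gdim.
D minor (natural minor) shares 0: none.
Db major shares 4: Ab, Bbm, Db, Fm.
The most common triads (7) are shared with F minor.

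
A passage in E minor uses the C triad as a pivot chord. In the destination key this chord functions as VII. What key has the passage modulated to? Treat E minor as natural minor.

The numeral VII denotes a major triad on scale degree 7. With C on degree 7, the tonic of the new key is D.
Degree 7 carries a major triad in natural-minor keys, so the destination is D minor.
Check: the diatonic triads of D minor (natural minor) are Dm (i), Edim (ii°), F (III), Gm (iv), Am (v), Bb (VI), C (VII) — C is indeed VII.

D minor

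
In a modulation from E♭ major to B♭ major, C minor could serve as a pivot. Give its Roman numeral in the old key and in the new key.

The scale of E♭ major is E♭ F G A♭ B♭ C D; C is degree 6, and the triad built there (C-E♭-G) is minor, so it is vi.
The scale of B♭ major is B♭ C D E♭ F G A; C is degree 2, and the triad built there (C-E♭-G) is minor, so it is ii.

vi in E♭ major; ii in B♭ major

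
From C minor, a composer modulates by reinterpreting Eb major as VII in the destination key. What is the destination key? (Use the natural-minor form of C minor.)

F minor

The numeral VII denotes a major triad on scale degree 7. With Eb on degree 7, the tonic of the new key is F.
Degree 7 carries a major triad in natural-minor keys, so the destination is F minor.
Check: the diatonic triads of F minor (natural minor) are Fm (i), Gdim (ii°), Ab (III), Bbm (iv), Cm (v), Db (VI), Eb (VII) — Eb major is indeed VII.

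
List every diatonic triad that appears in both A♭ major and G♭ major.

Triads in A♭ major: A♭ major (I), B♭ minor (ii), C minor (iii), D♭ major (IV), E♭ major (V), F minor (vi), G diminished (vii°).
Triads in G♭ major: G♭ major (I), A♭ minor (ii), B♭ minor (iii), C♭ major (IV), D♭ major (V), E♭ minor (vi), F diminished (vii°).
Shared triads with their functions: B♭ minor (ii in A♭ major, iii in G♭ major); D♭ major (IV in A♭ major, V in G♭ major).

B♭m, D♭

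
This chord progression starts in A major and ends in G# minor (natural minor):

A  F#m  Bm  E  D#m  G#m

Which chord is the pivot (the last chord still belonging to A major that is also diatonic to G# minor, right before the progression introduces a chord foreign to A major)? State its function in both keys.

E — V in A major, VI in G# minor

Chords diatonic to A major: A, Bm, C#m, D, E, F#m, G#dim.
Reading the progression, the first chord not in that set is D#m, so the modulation leaves A major there.
The chord immediately before D#m is E, which is diatonic to both keys: V in A major and VI in G# minor.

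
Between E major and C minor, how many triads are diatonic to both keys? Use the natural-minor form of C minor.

0

Diatonic triads of E major: E (I), F#m (ii), G#m (iii), A (IV), B (V), C#m (vi), D#dim (vii°).
Diatonic triads of C minor (natural minor): Cm (i), Ddim (ii°), Eb (III), Fm (iv), Gm (v), Ab (VI), Bb (VII).
No triad has the same root and quality in both keys.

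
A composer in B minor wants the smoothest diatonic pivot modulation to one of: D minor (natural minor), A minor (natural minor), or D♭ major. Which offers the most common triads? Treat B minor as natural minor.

A minor

Triads of B minor (natural minor): B minor (i), C♯ diminished (ii°), D major (III), E minor (iv), F♯ minor (v), G major (VI), A major (VII).
D minor (natural minor) shares 0: none.
A minor (natural minor) shares 2: Em, G.
D♭ major shares 0: none.
The most common triads (2) are shared with A minor.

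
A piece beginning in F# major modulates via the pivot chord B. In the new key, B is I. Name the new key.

The numeral I denotes a major triad on scale degree 1. With B on degree 1, the tonic of the new key is B.
Degree 1 carries a major triad in major keys, so the destination is B major.
Check: the diatonic triads of B major are B (I), C#m (ii), D#m (iii), E (IV), F# (V), G#m (vi), A#dim (vii°) — B is indeed I.

B major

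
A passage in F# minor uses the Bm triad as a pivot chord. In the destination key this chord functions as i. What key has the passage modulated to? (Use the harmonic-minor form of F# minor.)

B minor

The numeral i denotes a minor triad on scale degree 1. With B on degree 1, the tonic of the new key is B.
Degree 1 carries a minor triad in minor keys, so the destination is B minor.
Check: the diatonic triads of B minor (natural minor) are Bm (i), C#dim (ii°), D (III), Em (iv), F#m (v), G (VI), A (VII) — Bm is indeed i.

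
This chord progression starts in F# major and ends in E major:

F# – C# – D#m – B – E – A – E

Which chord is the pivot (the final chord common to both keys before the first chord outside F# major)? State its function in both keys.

Chords diatonic to F# major: F#, G#m, A#m, B, C#, D#m, E#dim.
Reading the progression, the first chord not in that set is E, so the modulation leaves F# major there.
The chord immediately before E is B, which is diatonic to both keys: IV in F# major and V in E major.

B — IV in F# major, V in E major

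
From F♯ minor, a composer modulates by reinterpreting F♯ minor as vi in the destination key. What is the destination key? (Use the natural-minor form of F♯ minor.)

The numeral vi denotes a minor triad on scale degree 6. With F♯ on degree 6, the tonic of the new key is A.
Degree 6 carries a minor triad in major keys, so the destination is A major.
Check: the diatonic triads of A major are A (I), Bm (ii), C♯m (iii), D (IV), E (V), F♯m (vi), G♯dim (vii°) — F♯ minor is indeed vi.

A major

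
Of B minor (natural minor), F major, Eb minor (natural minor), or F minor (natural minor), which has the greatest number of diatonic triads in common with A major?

Triads of A major: A major (I), B minor (ii), C# minor (iii), D major (IV), E major (V), F# minor (vi), G# diminished (vii°).
B minor (natural minor) shares 4: A, Bm, D, F#m.
F major shares 0: none.
Eb minor (natural minor) shares 0: none.
F minor (natural minor) shares 0: none.
The most common triads (4) are shared with B minor.

B minor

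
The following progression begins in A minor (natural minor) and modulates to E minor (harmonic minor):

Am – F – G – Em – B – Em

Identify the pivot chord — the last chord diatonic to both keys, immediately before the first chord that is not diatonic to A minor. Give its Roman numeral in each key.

Em — v in A minor, i in E minor

Chords diatonic to A minor: Am, Bdim, C, Dm, Em, F, G.
Reading the progression, the first chord not in that set is B, so the modulation leaves A minor there.
The chord immediately before B is Em, which is diatonic to both keys: v in A minor and i in E minor.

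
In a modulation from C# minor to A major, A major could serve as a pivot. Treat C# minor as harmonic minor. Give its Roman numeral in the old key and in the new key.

The scale of C# minor (harmonic minor) is C# D# E F# G# A B#; A is degree 6, and the triad built there (A-C#-E) is major, so it is VI.
The scale of A major is A B C# D E F# G#; A is degree 1, and the triad built there (A-C#-E) is major, so it is I.

VI in C# minor; I in A major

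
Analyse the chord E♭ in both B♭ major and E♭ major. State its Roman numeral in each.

IV in B♭ major; I in E♭ major

The scale of B♭ major is B♭ C D E♭ F G A; E♭ is degree 4, and the triad built there (E♭-G-B♭) is major, so it is IV.
The scale of E♭ major is E♭ F G A♭ B♭ C D; E♭ is degree 1, and the triad built there (E♭-G-B♭) is major, so it is I.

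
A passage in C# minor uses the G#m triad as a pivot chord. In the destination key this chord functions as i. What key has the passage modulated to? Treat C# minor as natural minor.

The numeral i denotes a minor triad on scale degree 1. With G# on degree 1, the tonic of the new key is G#.
Degree 1 carries a minor triad in minor keys, so the destination is G# minor.
Check: the diatonic triads of G# minor (natural minor) are G#m (i), A#dim (ii°), B (III), C#m (iv), D#m (v), E (VI), F# (VII) — G#m is indeed i.

G# minor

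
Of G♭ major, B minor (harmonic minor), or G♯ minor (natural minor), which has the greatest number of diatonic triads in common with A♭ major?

G♭ major

Triads of A♭ major: A♭ major (I), B♭ minor (ii), C minor (iii), D♭ major (IV), E♭ major (V), F minor (vi), G diminished (vii°).
G♭ major shares 2: B♭m, D♭.
B minor (harmonic minor) shares 0: none.
G♯ minor (natural minor) shares 0: none.
The most common triads (2) are shared with G♭ major.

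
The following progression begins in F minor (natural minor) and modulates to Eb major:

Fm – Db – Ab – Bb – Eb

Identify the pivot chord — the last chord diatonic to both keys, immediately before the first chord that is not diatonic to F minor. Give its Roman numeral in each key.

Ab — III in F minor, IV in Eb major

Chords diatonic to F minor: Fm, Gdim, Ab, Bbm, Cm, Db, Eb.
Reading the progression, the first chord not in that set is Bb, so the modulation leaves F minor there.
The chord immediately before Bb is Ab, which is diatonic to both keys: III in F minor and IV in Eb major.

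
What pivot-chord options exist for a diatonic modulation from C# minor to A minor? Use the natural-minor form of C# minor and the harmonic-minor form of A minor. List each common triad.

Triads in C# minor (natural minor): C#m (i), D#dim (ii°), E (III), F#m (iv), G#m (v), A (VI), B (VII).
Triads in A minor (harmonic minor): Am (i), Bdim (ii°), Caug (III+), Dm (iv), E (V), F (VI), G#dim (vii°).
Shared triads with their functions: E (III in C# minor, V in A minor).

E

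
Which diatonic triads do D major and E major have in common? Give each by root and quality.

Triads in D major: D (I), Em (ii), F#m (iii), G (IV), A (V), Bm (vi), C#dim (vii°).
Triads in E major: E (I), F#m (ii), G#m (iii), A (IV), B (V), C#m (vi), D#dim (vii°).
Shared triads with their functions: F#m (iii in D major, ii in E major); A (V in D major, IV in E major).

F#m, A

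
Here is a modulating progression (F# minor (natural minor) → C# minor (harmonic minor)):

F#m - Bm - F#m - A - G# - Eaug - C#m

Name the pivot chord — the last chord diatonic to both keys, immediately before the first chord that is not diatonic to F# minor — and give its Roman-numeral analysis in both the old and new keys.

A — III in F# minor, VI in C# minor

Chords diatonic to F# minor: F#m, G#dim, A, Bm, C#m, D, E.
Reading the progression, the first chord not in that set is G#, so the modulation leaves F# minor there.
The chord immediately before G# is A, which is diatonic to both keys: III in F# minor and VI in C# minor.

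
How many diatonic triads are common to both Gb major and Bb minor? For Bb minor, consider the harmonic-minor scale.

Diatonic triads of Gb major: Gb (I), Abm (ii), Bbm (iii), Cb (IV), Db (V), Ebm (vi), Fdim (vii°).
Diatonic triads of Bb minor (harmonic minor): Bbm (i), Cdim (ii°), Dbaug (III+), Ebm (iv), F (V), Gb (VI), Adim (vii°).
Matching root and quality in both lists: Gb, Bbm, Ebm.
That gives 3 common triads.

3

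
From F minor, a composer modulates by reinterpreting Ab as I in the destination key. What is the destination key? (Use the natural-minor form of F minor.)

Ab major

The numeral I denotes a major triad on scale degree 1. With Ab on degree 1, the tonic of the new key is Ab.
Degree 1 carries a major triad in major keys, so the destination is Ab major.
Check: the diatonic triads of Ab major are Ab (I), Bbm (ii), Cm (iii), Db (IV), Eb (V), Fm (vi), Gdim (vii°) — Ab is indeed I.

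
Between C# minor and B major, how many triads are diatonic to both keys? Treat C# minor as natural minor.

4

Diatonic triads of C# minor (natural minor): C# minor (i), D# diminished (ii°), E major (III), F# minor (iv), G# minor (v), A major (VI), B major (VII).
Diatonic triads of B major: B major (I), C# minor (ii), D# minor (iii), E major (IV), F# major (V), G# minor (vi), A# diminished (vii°).
Matching root and quality in both lists: C# minor, E major, G# minor, B major.
That gives 4 common triads.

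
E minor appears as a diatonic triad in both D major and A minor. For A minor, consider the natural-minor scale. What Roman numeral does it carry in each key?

The scale of D major is D E F# G A B C#; E is degree 2, and the triad built there (E-G-B) is minor, so it is ii.
The scale of A minor (natural minor) is A B C D E F G; E is degree 5, and the triad built there (E-G-B) is minor, so it is v.

ii in D major; v in A minor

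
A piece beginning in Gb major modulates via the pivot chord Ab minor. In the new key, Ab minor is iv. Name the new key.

Eb minor

The numeral iv denotes a minor triad on scale degree 4. With Ab on degree 4, the tonic of the new key is Eb.
Degree 4 carries a minor triad in minor keys, so the destination is Eb minor.
Check: the diatonic triads of Eb minor (natural minor) are Ebm (i), Fdim (ii°), Gb (III), Abm (iv), Bbm (v), Cb (VI), Db (VII) — Ab minor is indeed iv.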